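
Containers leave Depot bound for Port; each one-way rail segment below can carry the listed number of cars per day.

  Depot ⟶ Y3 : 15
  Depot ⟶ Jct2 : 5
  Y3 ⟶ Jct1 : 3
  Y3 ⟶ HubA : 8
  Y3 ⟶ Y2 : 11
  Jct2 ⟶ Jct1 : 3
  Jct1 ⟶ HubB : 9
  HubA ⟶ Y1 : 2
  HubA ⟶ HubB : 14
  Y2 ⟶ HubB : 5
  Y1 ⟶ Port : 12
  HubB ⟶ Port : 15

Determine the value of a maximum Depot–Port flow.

Augment Depot→Y3→Jct1→HubB→Port: bottleneck 3, flow now 3.
Augment Depot→Y3→HubA→Y1→Port: bottleneck 2, flow now 5.
Augment Depot→Y3→HubA→HubB→Port: bottleneck 6, flow now 11.
Augment Depot→Y3→Y2→HubB→Port: bottleneck 4, flow now 15.
Augment Depot→Jct2→Jct1→HubB→Port: bottleneck 2, flow now 17.
No augmenting path remains; maximum flow = 17.
In the residual graph, reachable from Depot: {Depot, Y3, Jct2, Jct1, HubA, Y2, HubB}.
Min-cut edges: HubA→Y1 (2), HubB→Port (15); capacity 2 + 15 = 17.
This cut is saturated, so no flow can exceed 17.

17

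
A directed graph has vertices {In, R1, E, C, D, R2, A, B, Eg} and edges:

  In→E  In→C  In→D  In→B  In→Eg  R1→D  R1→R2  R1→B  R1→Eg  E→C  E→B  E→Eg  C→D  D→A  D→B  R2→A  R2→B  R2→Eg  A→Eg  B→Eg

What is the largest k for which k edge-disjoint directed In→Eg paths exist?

Assign every edge capacity 1; by Menger, the answer equals the max flow.
Path In→Eg (+1); total 1.
Path In→E→Eg (+1); total 2.
Path In→B→Eg (+1); total 3.
Path In→D→A→Eg (+1); total 4.
No residual In→Eg path; max flow = 4.
Certifying cut of size 4: {B→Eg, D→A, In→E, In→Eg}.

4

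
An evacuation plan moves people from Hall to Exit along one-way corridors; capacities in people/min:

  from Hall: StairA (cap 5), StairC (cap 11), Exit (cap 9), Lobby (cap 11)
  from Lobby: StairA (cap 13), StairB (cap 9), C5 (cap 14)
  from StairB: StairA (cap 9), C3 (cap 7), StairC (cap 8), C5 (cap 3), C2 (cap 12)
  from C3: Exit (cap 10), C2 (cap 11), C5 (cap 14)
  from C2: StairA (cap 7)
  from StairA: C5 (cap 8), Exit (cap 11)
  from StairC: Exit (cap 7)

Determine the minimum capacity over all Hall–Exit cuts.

Augment Hall→Exit: bottleneck 9, flow now 9.
Augment Hall→StairA→Exit: bottleneck 5, flow now 14.
Augment Hall→StairC→Exit: bottleneck 7, flow now 21.
Augment Hall→Lobby→StairA→Exit: bottleneck 6, flow now 27.
Augment Hall→Lobby→StairB→C3→Exit: bottleneck 5, flow now 32.
No augmenting path remains; maximum flow = 32.
By max-flow min-cut, the minimum cut capacity equals the max flow.
In the residual graph, reachable from Hall: {Hall, StairC}.
Min-cut edges: Hall→Lobby (11), Hall→StairA (5), Hall→Exit (9), StairC→Exit (7); capacity 11 + 5 + 9 + 7 = 32.

32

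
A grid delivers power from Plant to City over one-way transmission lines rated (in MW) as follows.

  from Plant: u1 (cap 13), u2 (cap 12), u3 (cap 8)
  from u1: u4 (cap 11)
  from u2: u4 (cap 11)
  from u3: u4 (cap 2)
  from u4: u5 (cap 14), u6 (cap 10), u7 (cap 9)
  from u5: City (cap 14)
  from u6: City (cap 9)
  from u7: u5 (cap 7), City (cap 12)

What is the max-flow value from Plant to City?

24

Augment Plant→u1→u4→u5→City: bottleneck 11, flow now 11.
Augment Plant→u2→u4→u5→City: bottleneck 3, flow now 14.
Augment Plant→u2→u4→u6→City: bottleneck 8, flow now 22.
Augment Plant→u3→u4→u6→City: bottleneck 1, flow now 23.
Augment Plant→u3→u4→u7→City: bottleneck 1, flow now 24.
No augmenting path remains; maximum flow = 24.
In the residual graph, reachable from Plant: {Plant, u1, u2, u3}.
Min-cut edges: u1→u4 (11), u2→u4 (11), u3→u4 (2); capacity 11 + 11 + 2 = 24.
This cut is saturated, so no flow can exceed 24.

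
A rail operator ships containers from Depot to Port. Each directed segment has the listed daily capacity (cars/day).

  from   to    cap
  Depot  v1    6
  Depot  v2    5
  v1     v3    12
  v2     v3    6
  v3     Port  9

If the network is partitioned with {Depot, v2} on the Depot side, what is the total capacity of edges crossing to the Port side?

Edges leaving {Depot, v2}: Depot→v1 (6), v2→v3 (6).
Cut capacity = 6 + 6 = 12.

12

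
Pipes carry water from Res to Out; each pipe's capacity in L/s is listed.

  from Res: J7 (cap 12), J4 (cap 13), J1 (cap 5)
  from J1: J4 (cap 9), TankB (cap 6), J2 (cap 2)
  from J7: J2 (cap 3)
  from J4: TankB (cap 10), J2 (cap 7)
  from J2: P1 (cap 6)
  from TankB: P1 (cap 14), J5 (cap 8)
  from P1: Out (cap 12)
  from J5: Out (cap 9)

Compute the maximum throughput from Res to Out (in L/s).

20

Augment Res→J1→J2→P1→Out: bottleneck 2, flow now 2.
Augment Res→J1→TankB→P1→Out: bottleneck 3, flow now 5.
Augment Res→J7→J2→P1→Out: bottleneck 3, flow now 8.
Augment Res→J4→J2→P1→Out: bottleneck 1, flow now 9.
Augment Res→J4→TankB→P1→Out: bottleneck 3, flow now 12.
Augment Res→J4→TankB→J5→Out: bottleneck 7, flow now 19.
Augment Res→J4→J2→J1→TankB→J5→Out: bottleneck 1, flow now 20. (uses reverse residual edge)
No augmenting path remains; maximum flow = 20.
In the residual graph, reachable from Res: {Res, J1, J7, J4, J2, TankB, P1}.
Min-cut edges: TankB→J5 (8), P1→Out (12); capacity 8 + 12 = 20.
This cut is saturated, so no flow can exceed 20.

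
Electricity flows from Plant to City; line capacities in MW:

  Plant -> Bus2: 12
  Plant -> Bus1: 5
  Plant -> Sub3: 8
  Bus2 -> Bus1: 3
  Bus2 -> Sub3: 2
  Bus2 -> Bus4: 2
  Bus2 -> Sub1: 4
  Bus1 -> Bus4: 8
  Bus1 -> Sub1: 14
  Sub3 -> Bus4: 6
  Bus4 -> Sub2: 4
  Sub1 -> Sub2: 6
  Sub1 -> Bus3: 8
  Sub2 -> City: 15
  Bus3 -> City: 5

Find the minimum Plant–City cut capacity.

Augment Plant→Bus2→Bus4→Sub2→City: bottleneck 2, flow now 2.
Augment Plant→Bus2→Sub1→Sub2→City: bottleneck 4, flow now 6.
Augment Plant→Bus1→Bus4→Sub2→City: bottleneck 2, flow now 8.
Augment Plant→Bus1→Sub1→Sub2→City: bottleneck 2, flow now 10.
Augment Plant→Bus1→Sub1→Bus3→City: bottleneck 1, flow now 11.
Augment Plant→Bus2→Bus1→Sub1→Bus3→City: bottleneck 3, flow now 14.
Augment Plant→Sub3→Bus4→Bus1→Sub1→Bus3→City: bottleneck 1, flow now 15. (uses reverse residual edge)
No augmenting path remains; maximum flow = 15.
By max-flow min-cut, the minimum cut capacity equals the max flow.
In the residual graph, reachable from Plant: {Plant, Bus2, Bus1, Sub3, Bus4, Sub1, Bus3}.
Min-cut edges: Bus4→Sub2 (4), Sub1→Sub2 (6), Bus3→City (5); capacity 4 + 6 + 5 = 15.

15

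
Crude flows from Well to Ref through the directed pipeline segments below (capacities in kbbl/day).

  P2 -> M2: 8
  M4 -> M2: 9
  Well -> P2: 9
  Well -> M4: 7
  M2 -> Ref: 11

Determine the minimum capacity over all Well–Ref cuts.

11

Augment Well→P2→M2→Ref: bottleneck 8, flow now 8.
Augment Well→M4→M2→Ref: bottleneck 3, flow now 11.
No augmenting path remains; maximum flow = 11.
By max-flow min-cut, the minimum cut capacity equals the max flow.
In the residual graph, reachable from Well: {Well, P2, M4, M2}.
Min-cut edges: M2→Ref (11); capacity 11 = 11.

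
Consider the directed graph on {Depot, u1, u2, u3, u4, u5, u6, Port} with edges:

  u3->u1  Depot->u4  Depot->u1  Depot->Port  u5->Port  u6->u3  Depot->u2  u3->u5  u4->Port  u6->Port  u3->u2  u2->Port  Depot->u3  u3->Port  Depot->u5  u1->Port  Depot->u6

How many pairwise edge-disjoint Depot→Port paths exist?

7

Assign every edge capacity 1; by Menger, the answer equals the max flow.
Path Depot→Port (+1); total 1.
Path Depot→u1→Port (+1); total 2.
Path Depot→u2→Port (+1); total 3.
Path Depot→u3→Port (+1); total 4.
Path Depot→u4→Port (+1); total 5.
Path Depot→u5→Port (+1); total 6.
Path Depot→u6→Port (+1); total 7.
No residual Depot→Port path; max flow = 7.
Certifying cut of size 7: {Depot→Port, Depot→u1, Depot→u2, Depot→u3, Depot→u4, Depot→u5, Depot→u6}.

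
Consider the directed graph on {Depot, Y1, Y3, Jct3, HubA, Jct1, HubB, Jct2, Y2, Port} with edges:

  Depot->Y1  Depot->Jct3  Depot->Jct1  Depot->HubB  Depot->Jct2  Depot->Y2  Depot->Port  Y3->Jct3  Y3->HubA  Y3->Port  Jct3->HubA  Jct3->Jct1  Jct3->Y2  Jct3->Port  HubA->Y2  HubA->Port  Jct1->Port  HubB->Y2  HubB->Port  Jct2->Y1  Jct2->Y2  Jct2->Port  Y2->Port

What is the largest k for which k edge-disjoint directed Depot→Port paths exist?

6

Assign every edge capacity 1; by Menger, the answer equals the max flow.
Path Depot→Port (+1); total 1.
Path Depot→Jct3→Port (+1); total 2.
Path Depot→Jct1→Port (+1); total 3.
Path Depot→HubB→Port (+1); total 4.
Path Depot→Jct2→Port (+1); total 5.
Path Depot→Y2→Port (+1); total 6.
No residual Depot→Port path; max flow = 6.
Certifying cut of size 6: {Depot→HubB, Depot→Jct1, Depot→Jct2, Depot→Jct3, Depot→Port, Depot→Y2}.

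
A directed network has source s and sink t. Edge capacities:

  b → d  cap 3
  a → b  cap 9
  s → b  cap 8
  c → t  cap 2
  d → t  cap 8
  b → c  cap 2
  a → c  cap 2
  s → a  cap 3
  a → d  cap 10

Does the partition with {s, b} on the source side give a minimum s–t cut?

Given cut capacity: 3 + 2 + 3 = 8.
Augment s→a→c→t: bottleneck 2, flow now 2.
Augment s→a→d→t: bottleneck 1, flow now 3.
Augment s→b→d→t: bottleneck 3, flow now 6.
Augment s→b→c→a→d→t: bottleneck 2, flow now 8. (uses reverse residual edge)
No augmenting path remains; maximum flow = 8.
Cut capacity 8 equals the max flow, so it is a minimum cut.

Yes — it is a minimum cut (capacity 8).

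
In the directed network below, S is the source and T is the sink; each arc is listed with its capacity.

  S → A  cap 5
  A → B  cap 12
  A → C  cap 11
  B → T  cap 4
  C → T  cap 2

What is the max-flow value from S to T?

5

Augment S→A→B→T: bottleneck 4, flow now 4.
Augment S→A→C→T: bottleneck 1, flow now 5.
No augmenting path remains; maximum flow = 5.
In the residual graph, reachable from S: {S}.
Min-cut edges: S→A (5); capacity 5 = 5.
This cut is saturated, so no flow can exceed 5.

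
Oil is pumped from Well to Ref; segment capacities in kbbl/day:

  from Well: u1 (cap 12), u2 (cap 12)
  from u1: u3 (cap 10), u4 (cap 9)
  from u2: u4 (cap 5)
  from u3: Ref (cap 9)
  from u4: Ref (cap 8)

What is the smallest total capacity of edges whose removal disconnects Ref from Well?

Augment Well→u1→u3→Ref: bottleneck 9, flow now 9.
Augment Well→u1→u4→Ref: bottleneck 3, flow now 12.
Augment Well→u2→u4→Ref: bottleneck 5, flow now 17.
No augmenting path remains; maximum flow = 17.
By max-flow min-cut, the minimum cut capacity equals the max flow.
In the residual graph, reachable from Well: {Well, u2}.
Min-cut edges: Well→u1 (12), u2→u4 (5); capacity 12 + 5 = 17.

17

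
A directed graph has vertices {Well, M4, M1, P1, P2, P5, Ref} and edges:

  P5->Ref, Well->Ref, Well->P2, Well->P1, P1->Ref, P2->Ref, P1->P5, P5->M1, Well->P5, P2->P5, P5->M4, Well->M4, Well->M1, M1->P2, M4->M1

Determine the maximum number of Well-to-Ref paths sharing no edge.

4

Assign every edge capacity 1; by Menger, the answer equals the max flow.
Path Well→Ref (+1); total 1.
Path Well→P1→Ref (+1); total 2.
Path Well→P2→Ref (+1); total 3.
Path Well→P5→Ref (+1); total 4.
No residual Well→Ref path; max flow = 4.
Certifying cut of size 4: {P2→Ref, P5→Ref, Well→P1, Well→Ref}.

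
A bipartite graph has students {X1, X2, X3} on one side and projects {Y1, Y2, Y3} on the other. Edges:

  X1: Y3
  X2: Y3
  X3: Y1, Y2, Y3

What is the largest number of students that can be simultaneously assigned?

2

Unit-capacity flow: source→left, listed edges, right→sink; max matching = max flow.
Augmenting path X1→Y3 (+1); matched 1.
Augmenting path X3→Y1 (+1); matched 2.
No augmenting path remains; maximum matching = 2.
König certificate: {X3, Y3} is a vertex cover of size 2 (every listed pair touches it), so no matching can be larger.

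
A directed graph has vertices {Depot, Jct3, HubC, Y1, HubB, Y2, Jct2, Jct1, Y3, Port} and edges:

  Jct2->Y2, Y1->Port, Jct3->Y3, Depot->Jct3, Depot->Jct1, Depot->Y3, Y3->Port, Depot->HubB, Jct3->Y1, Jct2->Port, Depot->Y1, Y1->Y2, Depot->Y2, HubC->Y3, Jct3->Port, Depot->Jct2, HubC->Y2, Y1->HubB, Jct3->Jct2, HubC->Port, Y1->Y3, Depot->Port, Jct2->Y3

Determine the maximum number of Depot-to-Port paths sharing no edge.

Assign every edge capacity 1; by Menger, the answer equals the max flow.
Path Depot→Port (+1); total 1.
Path Depot→Jct3→Port (+1); total 2.
Path Depot→Y1→Port (+1); total 3.
Path Depot→Jct2→Port (+1); total 4.
Path Depot→Y3→Port (+1); total 5.
No residual Depot→Port path; max flow = 5.
Certifying cut of size 5: {Depot→Jct2, Depot→Jct3, Depot→Port, Depot→Y1, Depot→Y3}.

5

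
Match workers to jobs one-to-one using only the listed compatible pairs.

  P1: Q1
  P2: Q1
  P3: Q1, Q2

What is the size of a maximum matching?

2

Unit-capacity flow: source→left, listed edges, right→sink; max matching = max flow.
Augmenting path P1→Q1 (+1); matched 1.
Augmenting path P3→Q2 (+1); matched 2.
No augmenting path remains; maximum matching = 2.
König certificate: {P3, Q1} is a vertex cover of size 2 (every listed pair touches it), so no matching can be larger.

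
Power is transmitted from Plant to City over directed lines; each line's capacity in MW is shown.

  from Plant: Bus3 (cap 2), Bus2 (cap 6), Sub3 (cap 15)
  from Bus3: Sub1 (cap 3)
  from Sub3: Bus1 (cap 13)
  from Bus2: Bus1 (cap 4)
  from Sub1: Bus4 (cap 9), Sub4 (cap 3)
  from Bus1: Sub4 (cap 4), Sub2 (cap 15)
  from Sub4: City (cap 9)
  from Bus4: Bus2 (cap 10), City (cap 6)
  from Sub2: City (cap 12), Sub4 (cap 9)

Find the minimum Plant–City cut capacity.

19

Augment Plant→Bus3→Sub1→Sub4→City: bottleneck 2, flow now 2.
Augment Plant→Sub3→Bus1→Sub4→City: bottleneck 4, flow now 6.
Augment Plant→Sub3→Bus1→Sub2→City: bottleneck 9, flow now 15.
Augment Plant→Bus2→Bus1→Sub2→City: bottleneck 3, flow now 18.
Augment Plant→Bus2→Bus1→Sub2→Sub4→City: bottleneck 1, flow now 19.
No augmenting path remains; maximum flow = 19.
By max-flow min-cut, the minimum cut capacity equals the max flow.
In the residual graph, reachable from Plant: {Plant, Sub3, Bus2}.
Min-cut edges: Plant→Bus3 (2), Sub3→Bus1 (13), Bus2→Bus1 (4); capacity 2 + 13 + 4 = 19.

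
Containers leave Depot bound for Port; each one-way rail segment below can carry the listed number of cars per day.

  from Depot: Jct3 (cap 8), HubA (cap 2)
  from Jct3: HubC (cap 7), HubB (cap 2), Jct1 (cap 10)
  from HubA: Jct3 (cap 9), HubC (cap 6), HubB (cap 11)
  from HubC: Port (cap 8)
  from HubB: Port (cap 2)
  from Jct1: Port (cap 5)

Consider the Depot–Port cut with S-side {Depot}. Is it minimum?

Yes — it is a minimum cut (capacity 10).

Given cut capacity: 8 + 2 = 10.
Augment Depot→Jct3→HubC→Port: bottleneck 7, flow now 7.
Augment Depot→Jct3→HubB→Port: bottleneck 1, flow now 8.
Augment Depot→HubA→HubC→Port: bottleneck 1, flow now 9.
Augment Depot→HubA→HubB→Port: bottleneck 1, flow now 10.
No augmenting path remains; maximum flow = 10.
Cut capacity 10 equals the max flow, so it is a minimum cut.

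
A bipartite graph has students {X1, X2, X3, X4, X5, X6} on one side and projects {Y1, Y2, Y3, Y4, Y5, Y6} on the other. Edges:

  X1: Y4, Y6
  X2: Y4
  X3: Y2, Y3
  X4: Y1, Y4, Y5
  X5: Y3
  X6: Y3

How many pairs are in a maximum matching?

5

Unit-capacity flow: source→left, listed edges, right→sink; max matching = max flow.
Augmenting path X1→Y4 (+1); matched 1.
Augmenting path X3→Y2 (+1); matched 2.
Augmenting path X4→Y1 (+1); matched 3.
Augmenting path X5→Y3 (+1); matched 4.
Augmenting path X2→Y4→X1→Y6 (+1); matched 5.
No augmenting path remains; maximum matching = 5.
König certificate: {X1, X2, X3, X4, Y3} is a vertex cover of size 5 (every listed pair touches it), so no matching can be larger.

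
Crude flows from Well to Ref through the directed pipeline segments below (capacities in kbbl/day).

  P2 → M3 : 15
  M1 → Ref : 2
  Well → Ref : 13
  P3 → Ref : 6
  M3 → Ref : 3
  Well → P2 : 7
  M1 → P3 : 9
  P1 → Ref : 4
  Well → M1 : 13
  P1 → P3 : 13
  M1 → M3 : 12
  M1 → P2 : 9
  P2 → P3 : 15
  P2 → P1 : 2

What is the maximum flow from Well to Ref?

Augment Well→Ref: bottleneck 13, flow now 13.
Augment Well→M1→Ref: bottleneck 2, flow now 15.
Augment Well→M1→M3→Ref: bottleneck 3, flow now 18.
Augment Well→M1→P3→Ref: bottleneck 6, flow now 24.
Augment Well→P2→P1→Ref: bottleneck 2, flow now 26.
No augmenting path remains; maximum flow = 26.
In the residual graph, reachable from Well: {Well, M1, P2, M3, P3}.
Min-cut edges: Well→Ref (13), M1→Ref (2), P2→P1 (2), M3→Ref (3), P3→Ref (6); capacity 13 + 2 + 2 + 3 + 6 = 26.
This cut is saturated, so no flow can exceed 26.

26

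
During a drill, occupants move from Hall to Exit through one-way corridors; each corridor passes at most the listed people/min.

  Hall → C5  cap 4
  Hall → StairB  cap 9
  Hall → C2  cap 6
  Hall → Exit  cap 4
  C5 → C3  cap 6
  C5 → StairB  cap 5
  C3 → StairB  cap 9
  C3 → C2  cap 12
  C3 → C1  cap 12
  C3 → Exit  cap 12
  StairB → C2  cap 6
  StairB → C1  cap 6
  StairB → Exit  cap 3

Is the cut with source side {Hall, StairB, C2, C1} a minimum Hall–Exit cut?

Yes — it is a minimum cut (capacity 11).

Given cut capacity: 4 + 4 + 3 = 11.
Augment Hall→Exit: bottleneck 4, flow now 4.
Augment Hall→StairB→Exit: bottleneck 3, flow now 7.
Augment Hall→C5→C3→Exit: bottleneck 4, flow now 11.
No augmenting path remains; maximum flow = 11.
Cut capacity 11 equals the max flow, so it is a minimum cut.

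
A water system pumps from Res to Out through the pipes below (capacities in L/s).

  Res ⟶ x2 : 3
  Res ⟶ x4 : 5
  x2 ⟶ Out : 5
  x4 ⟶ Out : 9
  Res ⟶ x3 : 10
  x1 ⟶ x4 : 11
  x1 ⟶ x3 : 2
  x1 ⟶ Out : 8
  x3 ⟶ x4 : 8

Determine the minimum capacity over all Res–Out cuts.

12

Augment Res→x2→Out: bottleneck 3, flow now 3.
Augment Res→x4→Out: bottleneck 5, flow now 8.
Augment Res→x3→x4→Out: bottleneck 4, flow now 12.
No augmenting path remains; maximum flow = 12.
By max-flow min-cut, the minimum cut capacity equals the max flow.
In the residual graph, reachable from Res: {Res, x3, x4}.
Min-cut edges: Res→x2 (3), x4→Out (9); capacity 3 + 9 = 12.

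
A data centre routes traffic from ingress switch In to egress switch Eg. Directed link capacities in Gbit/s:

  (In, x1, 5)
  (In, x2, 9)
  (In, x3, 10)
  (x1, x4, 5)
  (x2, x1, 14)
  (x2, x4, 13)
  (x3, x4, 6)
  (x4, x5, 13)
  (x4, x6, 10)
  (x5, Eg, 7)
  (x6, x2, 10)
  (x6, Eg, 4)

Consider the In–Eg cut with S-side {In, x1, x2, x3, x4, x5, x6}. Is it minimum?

Yes — it is a minimum cut (capacity 11).

Given cut capacity: 7 + 4 = 11.
Augment In→x1→x4→x5→Eg: bottleneck 5, flow now 5.
Augment In→x2→x4→x5→Eg: bottleneck 2, flow now 7.
Augment In→x2→x4→x6→Eg: bottleneck 4, flow now 11.
No augmenting path remains; maximum flow = 11.
Cut capacity 11 equals the max flow, so it is a minimum cut.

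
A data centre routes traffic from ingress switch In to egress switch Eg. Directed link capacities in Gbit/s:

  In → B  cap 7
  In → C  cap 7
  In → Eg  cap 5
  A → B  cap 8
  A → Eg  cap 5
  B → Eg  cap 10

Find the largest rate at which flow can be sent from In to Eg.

12

Augment In→Eg: bottleneck 5, flow now 5.
Augment In→B→Eg: bottleneck 7, flow now 12.
No augmenting path remains; maximum flow = 12.
In the residual graph, reachable from In: {In, C}.
Min-cut edges: In→B (7), In→Eg (5); capacity 7 + 5 = 12.
This cut is saturated, so no flow can exceed 12.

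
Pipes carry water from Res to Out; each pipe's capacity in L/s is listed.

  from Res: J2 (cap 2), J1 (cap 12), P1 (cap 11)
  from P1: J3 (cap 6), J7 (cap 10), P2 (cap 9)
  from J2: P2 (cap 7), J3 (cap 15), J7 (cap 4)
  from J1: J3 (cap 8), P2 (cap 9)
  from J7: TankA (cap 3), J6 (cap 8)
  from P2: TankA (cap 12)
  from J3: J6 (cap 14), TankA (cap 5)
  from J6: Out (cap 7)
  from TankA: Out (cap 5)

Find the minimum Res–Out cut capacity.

Augment Res→P1→J7→J6→Out: bottleneck 7, flow now 7.
Augment Res→P1→J7→TankA→Out: bottleneck 3, flow now 10.
Augment Res→P1→P2→TankA→Out: bottleneck 1, flow now 11.
Augment Res→J2→P2→TankA→Out: bottleneck 1, flow now 12.
No augmenting path remains; maximum flow = 12.
By max-flow min-cut, the minimum cut capacity equals the max flow.
In the residual graph, reachable from Res: {Res, P1, J2, J1, J7, P2, J3, J6, TankA}.
Min-cut edges: J6→Out (7), TankA→Out (5); capacity 7 + 5 = 12.

12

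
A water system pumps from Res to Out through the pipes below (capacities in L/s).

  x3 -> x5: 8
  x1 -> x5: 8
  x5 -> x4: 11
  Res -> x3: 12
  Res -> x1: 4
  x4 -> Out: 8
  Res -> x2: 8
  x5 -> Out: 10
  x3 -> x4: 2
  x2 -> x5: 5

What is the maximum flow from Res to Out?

18

Augment Res→x1→x5→Out: bottleneck 4, flow now 4.
Augment Res→x2→x5→Out: bottleneck 5, flow now 9.
Augment Res→x3→x4→Out: bottleneck 2, flow now 11.
Augment Res→x3→x5→Out: bottleneck 1, flow now 12.
Augment Res→x3→x5→x4→Out: bottleneck 6, flow now 18.
No augmenting path remains; maximum flow = 18.
In the residual graph, reachable from Res: {Res, x1, x2, x3, x4, x5}.
Min-cut edges: x4→Out (8), x5→Out (10); capacity 8 + 10 = 18.
This cut is saturated, so no flow can exceed 18.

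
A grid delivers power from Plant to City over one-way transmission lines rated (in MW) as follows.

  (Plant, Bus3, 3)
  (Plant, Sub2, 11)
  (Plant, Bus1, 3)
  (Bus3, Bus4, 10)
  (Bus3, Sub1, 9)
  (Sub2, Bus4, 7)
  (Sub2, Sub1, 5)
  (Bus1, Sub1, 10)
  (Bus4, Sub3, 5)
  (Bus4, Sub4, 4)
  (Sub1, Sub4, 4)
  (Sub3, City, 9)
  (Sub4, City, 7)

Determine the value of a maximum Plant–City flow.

Augment Plant→Bus3→Bus4→Sub3→City: bottleneck 3, flow now 3.
Augment Plant→Sub2→Bus4→Sub3→City: bottleneck 2, flow now 5.
Augment Plant→Sub2→Bus4→Sub4→City: bottleneck 4, flow now 9.
Augment Plant→Sub2→Sub1→Sub4→City: bottleneck 3, flow now 12.
No augmenting path remains; maximum flow = 12.
In the residual graph, reachable from Plant: {Plant, Bus3, Sub2, Bus1, Bus4, Sub1, Sub4}.
Min-cut edges: Bus4→Sub3 (5), Sub4→City (7); capacity 5 + 7 = 12.
This cut is saturated, so no flow can exceed 12.

12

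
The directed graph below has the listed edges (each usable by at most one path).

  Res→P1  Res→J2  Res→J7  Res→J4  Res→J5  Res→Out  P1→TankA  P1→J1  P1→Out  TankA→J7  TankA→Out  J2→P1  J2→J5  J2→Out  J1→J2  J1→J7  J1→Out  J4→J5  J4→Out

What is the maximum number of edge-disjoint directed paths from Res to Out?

4

Assign every edge capacity 1; by Menger, the answer equals the max flow.
Path Res→Out (+1); total 1.
Path Res→P1→Out (+1); total 2.
Path Res→J2→Out (+1); total 3.
Path Res→J4→Out (+1); total 4.
No residual Res→Out path; max flow = 4.
Certifying cut of size 4: {Res→J2, Res→J4, Res→Out, Res→P1}.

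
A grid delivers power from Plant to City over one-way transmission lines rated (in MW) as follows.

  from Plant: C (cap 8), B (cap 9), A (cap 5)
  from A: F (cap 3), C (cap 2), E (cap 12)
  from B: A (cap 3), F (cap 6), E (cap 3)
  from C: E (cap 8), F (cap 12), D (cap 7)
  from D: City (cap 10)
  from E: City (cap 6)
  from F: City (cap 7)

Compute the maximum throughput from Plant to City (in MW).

Augment Plant→A→E→City: bottleneck 5, flow now 5.
Augment Plant→B→E→City: bottleneck 1, flow now 6.
Augment Plant→B→F→City: bottleneck 6, flow now 12.
Augment Plant→C→D→City: bottleneck 7, flow now 19.
Augment Plant→C→F→City: bottleneck 1, flow now 20.
No augmenting path remains; maximum flow = 20.
In the residual graph, reachable from Plant: {Plant, A, B, C, E, F}.
Min-cut edges: C→D (7), E→City (6), F→City (7); capacity 7 + 6 + 7 = 20.
This cut is saturated, so no flow can exceed 20.

20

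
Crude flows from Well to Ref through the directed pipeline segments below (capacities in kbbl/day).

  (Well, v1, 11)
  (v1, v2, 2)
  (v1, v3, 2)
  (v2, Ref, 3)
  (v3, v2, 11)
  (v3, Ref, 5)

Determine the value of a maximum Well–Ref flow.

4

Augment Well→v1→v2→Ref: bottleneck 2, flow now 2.
Augment Well→v1→v3→Ref: bottleneck 2, flow now 4.
No augmenting path remains; maximum flow = 4.
In the residual graph, reachable from Well: {Well, v1}.
Min-cut edges: v1→v2 (2), v1→v3 (2); capacity 2 + 2 = 4.
This cut is saturated, so no flow can exceed 4.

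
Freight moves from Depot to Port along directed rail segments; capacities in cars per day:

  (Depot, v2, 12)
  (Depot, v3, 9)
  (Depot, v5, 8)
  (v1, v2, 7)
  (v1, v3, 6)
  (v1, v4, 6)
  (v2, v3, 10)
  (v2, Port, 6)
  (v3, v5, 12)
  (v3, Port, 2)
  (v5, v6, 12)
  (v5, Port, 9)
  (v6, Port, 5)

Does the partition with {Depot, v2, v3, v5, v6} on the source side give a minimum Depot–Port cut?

Given cut capacity: 6 + 2 + 9 + 5 = 22.
Augment Depot→v2→Port: bottleneck 6, flow now 6.
Augment Depot→v3→Port: bottleneck 2, flow now 8.
Augment Depot→v5→Port: bottleneck 8, flow now 16.
Augment Depot→v3→v5→Port: bottleneck 1, flow now 17.
Augment Depot→v3→v5→v6→Port: bottleneck 5, flow now 22.
No augmenting path remains; maximum flow = 22.
Cut capacity 22 equals the max flow, so it is a minimum cut.

Yes — it is a minimum cut (capacity 22).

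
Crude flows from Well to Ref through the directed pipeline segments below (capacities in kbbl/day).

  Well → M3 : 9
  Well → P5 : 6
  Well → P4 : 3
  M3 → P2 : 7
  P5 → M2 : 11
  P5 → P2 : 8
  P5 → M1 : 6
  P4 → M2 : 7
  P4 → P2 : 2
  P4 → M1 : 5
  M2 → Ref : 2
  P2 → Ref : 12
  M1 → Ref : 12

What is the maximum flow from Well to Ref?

16

Augment Well→M3→P2→Ref: bottleneck 7, flow now 7.
Augment Well→P5→M2→Ref: bottleneck 2, flow now 9.
Augment Well→P5→P2→Ref: bottleneck 4, flow now 13.
Augment Well→P4→P2→Ref: bottleneck 1, flow now 14.
Augment Well→P4→M1→Ref: bottleneck 2, flow now 16.
No augmenting path remains; maximum flow = 16.
In the residual graph, reachable from Well: {Well, M3}.
Min-cut edges: Well→P5 (6), Well→P4 (3), M3→P2 (7); capacity 6 + 3 + 7 = 16.
This cut is saturated, so no flow can exceed 16.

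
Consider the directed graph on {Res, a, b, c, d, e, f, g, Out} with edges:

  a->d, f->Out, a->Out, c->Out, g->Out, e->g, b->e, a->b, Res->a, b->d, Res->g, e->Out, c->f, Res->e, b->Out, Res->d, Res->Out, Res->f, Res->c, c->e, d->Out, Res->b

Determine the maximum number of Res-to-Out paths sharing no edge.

8

Assign every edge capacity 1; by Menger, the answer equals the max flow.
Path Res→Out (+1); total 1.
Path Res→a→Out (+1); total 2.
Path Res→b→Out (+1); total 3.
Path Res→c→Out (+1); total 4.
Path Res→d→Out (+1); total 5.
Path Res→e→Out (+1); total 6.
Path Res→f→Out (+1); total 7.
Path Res→g→Out (+1); total 8.
No residual Res→Out path; max flow = 8.
Certifying cut of size 8: {Res→Out, Res→a, Res→b, Res→c, Res→d, Res→e, Res→f, Res→g}.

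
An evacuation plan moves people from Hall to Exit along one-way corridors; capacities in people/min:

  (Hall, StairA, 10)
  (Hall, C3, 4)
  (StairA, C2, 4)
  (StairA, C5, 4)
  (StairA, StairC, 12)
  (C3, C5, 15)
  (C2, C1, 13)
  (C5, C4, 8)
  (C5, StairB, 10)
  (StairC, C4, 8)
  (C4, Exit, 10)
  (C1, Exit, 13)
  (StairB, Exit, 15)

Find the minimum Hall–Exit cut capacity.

14

Augment Hall→StairA→C2→C1→Exit: bottleneck 4, flow now 4.
Augment Hall→StairA→C5→C4→Exit: bottleneck 4, flow now 8.
Augment Hall→StairA→StairC→C4→Exit: bottleneck 2, flow now 10.
Augment Hall→C3→C5→C4→Exit: bottleneck 4, flow now 14.
No augmenting path remains; maximum flow = 14.
By max-flow min-cut, the minimum cut capacity equals the max flow.
In the residual graph, reachable from Hall: {Hall}.
Min-cut edges: Hall→StairA (10), Hall→C3 (4); capacity 10 + 4 = 14.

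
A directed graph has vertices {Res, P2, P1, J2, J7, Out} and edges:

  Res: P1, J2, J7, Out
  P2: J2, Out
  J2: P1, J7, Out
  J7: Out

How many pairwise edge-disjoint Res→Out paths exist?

3

Assign every edge capacity 1; by Menger, the answer equals the max flow.
Path Res→Out (+1); total 1.
Path Res→J2→Out (+1); total 2.
Path Res→J7→Out (+1); total 3.
No residual Res→Out path; max flow = 3.
Certifying cut of size 3: {Res→J2, Res→J7, Res→Out}.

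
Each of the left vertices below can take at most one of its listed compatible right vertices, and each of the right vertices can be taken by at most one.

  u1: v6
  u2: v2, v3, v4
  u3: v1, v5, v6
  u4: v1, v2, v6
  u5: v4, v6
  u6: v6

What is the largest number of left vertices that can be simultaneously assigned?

Unit-capacity flow: source→left, listed edges, right→sink; max matching = max flow.
Augmenting path u1→v6 (+1); matched 1.
Augmenting path u2→v2 (+1); matched 2.
Augmenting path u3→v1 (+1); matched 3.
Augmenting path u5→v4 (+1); matched 4.
Augmenting path u4→v1→u3→v5 (+1); matched 5.
No augmenting path remains; maximum matching = 5.
König certificate: {u2, u3, u4, u5, v6} is a vertex cover of size 5 (every listed pair touches it), so no matching can be larger.

5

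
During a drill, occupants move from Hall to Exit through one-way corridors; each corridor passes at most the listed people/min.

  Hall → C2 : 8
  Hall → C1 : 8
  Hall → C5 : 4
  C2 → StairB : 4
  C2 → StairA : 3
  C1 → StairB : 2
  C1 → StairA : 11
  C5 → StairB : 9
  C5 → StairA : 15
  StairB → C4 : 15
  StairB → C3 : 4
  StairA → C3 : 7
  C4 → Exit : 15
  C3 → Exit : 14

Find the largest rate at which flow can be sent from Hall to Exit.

Augment Hall→C2→StairB→C4→Exit: bottleneck 4, flow now 4.
Augment Hall→C2→StairA→C3→Exit: bottleneck 3, flow now 7.
Augment Hall→C1→StairB→C4→Exit: bottleneck 2, flow now 9.
Augment Hall→C1→StairA→C3→Exit: bottleneck 4, flow now 13.
Augment Hall→C5→StairB→C4→Exit: bottleneck 4, flow now 17.
No augmenting path remains; maximum flow = 17.
In the residual graph, reachable from Hall: {Hall, C2, C1, StairA}.
Min-cut edges: Hall→C5 (4), C2→StairB (4), C1→StairB (2), StairA→C3 (7); capacity 4 + 4 + 2 + 7 = 17.
This cut is saturated, so no flow can exceed 17.

17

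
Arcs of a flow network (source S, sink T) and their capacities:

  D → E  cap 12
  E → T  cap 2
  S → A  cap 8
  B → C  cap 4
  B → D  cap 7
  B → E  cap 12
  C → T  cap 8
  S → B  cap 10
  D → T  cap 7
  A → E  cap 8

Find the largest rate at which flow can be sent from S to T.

12

Augment S→A→E→T: bottleneck 2, flow now 2.
Augment S→B→C→T: bottleneck 4, flow now 6.
Augment S→B→D→T: bottleneck 6, flow now 12.
No augmenting path remains; maximum flow = 12.
In the residual graph, reachable from S: {S, A, E}.
Min-cut edges: S→B (10), E→T (2); capacity 10 + 2 = 12.
This cut is saturated, so no flow can exceed 12.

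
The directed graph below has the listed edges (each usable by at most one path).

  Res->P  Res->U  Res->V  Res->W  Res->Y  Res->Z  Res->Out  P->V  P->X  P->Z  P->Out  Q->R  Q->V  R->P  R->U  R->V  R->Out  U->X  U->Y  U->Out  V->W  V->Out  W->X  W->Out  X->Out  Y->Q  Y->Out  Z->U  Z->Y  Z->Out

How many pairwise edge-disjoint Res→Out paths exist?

Assign every edge capacity 1; by Menger, the answer equals the max flow.
Path Res→Out (+1); total 1.
Path Res→P→Out (+1); total 2.
Path Res→U→Out (+1); total 3.
Path Res→V→Out (+1); total 4.
Path Res→W→Out (+1); total 5.
Path Res→Y→Out (+1); total 6.
Path Res→Z→Out (+1); total 7.
No residual Res→Out path; max flow = 7.
Certifying cut of size 7: {Res→Out, Res→P, Res→U, Res→V, Res→W, Res→Y, Res→Z}.

7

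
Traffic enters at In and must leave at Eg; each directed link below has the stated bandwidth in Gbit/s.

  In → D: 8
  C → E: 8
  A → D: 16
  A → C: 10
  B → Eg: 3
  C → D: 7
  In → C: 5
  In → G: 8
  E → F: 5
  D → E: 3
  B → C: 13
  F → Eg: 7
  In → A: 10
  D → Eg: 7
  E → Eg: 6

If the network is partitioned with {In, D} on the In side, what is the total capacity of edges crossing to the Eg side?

Edges leaving {In, D}: In→A (10), In→C (5), In→G (8), D→E (3), D→Eg (7).
Cut capacity = 10 + 5 + 8 + 3 + 7 = 33.

33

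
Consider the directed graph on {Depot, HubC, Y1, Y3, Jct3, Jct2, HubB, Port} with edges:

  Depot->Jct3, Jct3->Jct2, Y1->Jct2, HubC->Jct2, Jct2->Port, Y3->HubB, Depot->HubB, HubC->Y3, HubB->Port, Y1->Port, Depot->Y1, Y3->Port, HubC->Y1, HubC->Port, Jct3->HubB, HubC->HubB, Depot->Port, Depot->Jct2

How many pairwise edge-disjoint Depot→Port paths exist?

4

Assign every edge capacity 1; by Menger, the answer equals the max flow.
Path Depot→Port (+1); total 1.
Path Depot→Y1→Port (+1); total 2.
Path Depot→Jct2→Port (+1); total 3.
Path Depot→HubB→Port (+1); total 4.
No residual Depot→Port path; max flow = 4.
Certifying cut of size 4: {Depot→Port, Depot→Y1, HubB→Port, Jct2→Port}.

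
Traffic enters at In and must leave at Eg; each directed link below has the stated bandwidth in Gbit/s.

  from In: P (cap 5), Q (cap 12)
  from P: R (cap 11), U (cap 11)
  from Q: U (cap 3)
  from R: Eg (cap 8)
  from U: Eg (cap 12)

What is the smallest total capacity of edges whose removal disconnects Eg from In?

8

Augment In→P→R→Eg: bottleneck 5, flow now 5.
Augment In→Q→U→Eg: bottleneck 3, flow now 8.
No augmenting path remains; maximum flow = 8.
By max-flow min-cut, the minimum cut capacity equals the max flow.
In the residual graph, reachable from In: {In, Q}.
Min-cut edges: In→P (5), Q→U (3); capacity 5 + 3 = 8.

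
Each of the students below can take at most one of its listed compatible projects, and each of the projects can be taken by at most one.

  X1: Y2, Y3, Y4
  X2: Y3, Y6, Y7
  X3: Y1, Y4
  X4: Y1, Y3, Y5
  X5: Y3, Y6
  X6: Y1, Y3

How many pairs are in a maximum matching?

Unit-capacity flow: source→left, listed edges, right→sink; max matching = max flow.
Augmenting path X1→Y2 (+1); matched 1.
Augmenting path X2→Y3 (+1); matched 2.
Augmenting path X3→Y1 (+1); matched 3.
Augmenting path X4→Y5 (+1); matched 4.
Augmenting path X5→Y6 (+1); matched 5.
Augmenting path X6→Y1→X3→Y4 (+1); matched 6.
No augmenting path remains; maximum matching = 6.
König certificate: {X1, X2, X3, X4, X5, X6} is a vertex cover of size 6 (every listed pair touches it), so no matching can be larger.

6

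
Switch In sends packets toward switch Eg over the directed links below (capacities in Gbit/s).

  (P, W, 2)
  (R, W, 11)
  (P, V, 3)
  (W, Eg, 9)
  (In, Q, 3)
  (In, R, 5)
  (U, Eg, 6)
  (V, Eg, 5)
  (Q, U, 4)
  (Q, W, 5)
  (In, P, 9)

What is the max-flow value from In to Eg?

Augment In→P→V→Eg: bottleneck 3, flow now 3.
Augment In→P→W→Eg: bottleneck 2, flow now 5.
Augment In→Q→U→Eg: bottleneck 3, flow now 8.
Augment In→R→W→Eg: bottleneck 5, flow now 13.
No augmenting path remains; maximum flow = 13.
In the residual graph, reachable from In: {In, P}.
Min-cut edges: In→Q (3), In→R (5), P→V (3), P→W (2); capacity 3 + 5 + 3 + 2 = 13.
This cut is saturated, so no flow can exceed 13.

13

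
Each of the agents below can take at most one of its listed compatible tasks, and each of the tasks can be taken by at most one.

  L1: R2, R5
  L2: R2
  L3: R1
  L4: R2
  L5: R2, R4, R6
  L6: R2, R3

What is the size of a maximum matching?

5

Unit-capacity flow: source→left, listed edges, right→sink; max matching = max flow.
Augmenting path L1→R2 (+1); matched 1.
Augmenting path L3→R1 (+1); matched 2.
Augmenting path L5→R4 (+1); matched 3.
Augmenting path L6→R3 (+1); matched 4.
Augmenting path L2→R2→L1→R5 (+1); matched 5.
No augmenting path remains; maximum matching = 5.
König certificate: {L1, L3, L5, L6, R2} is a vertex cover of size 5 (every listed pair touches it), so no matching can be larger.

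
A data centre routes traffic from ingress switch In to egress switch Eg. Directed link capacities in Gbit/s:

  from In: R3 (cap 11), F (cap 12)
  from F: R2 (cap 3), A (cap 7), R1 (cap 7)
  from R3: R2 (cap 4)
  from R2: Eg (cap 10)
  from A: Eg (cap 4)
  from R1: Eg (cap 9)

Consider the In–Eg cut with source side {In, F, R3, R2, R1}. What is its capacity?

26

Edges leaving {In, F, R3, R2, R1}: F→A (7), R2→Eg (10), R1→Eg (9).
Cut capacity = 7 + 10 + 9 = 26.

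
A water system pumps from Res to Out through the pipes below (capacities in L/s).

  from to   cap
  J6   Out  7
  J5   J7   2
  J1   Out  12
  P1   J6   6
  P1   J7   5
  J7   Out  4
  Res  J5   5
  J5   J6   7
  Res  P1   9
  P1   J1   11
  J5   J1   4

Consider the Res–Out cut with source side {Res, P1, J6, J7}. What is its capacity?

Edges leaving {Res, P1, J6, J7}: Res→J5 (5), P1→J1 (11), J6→Out (7), J7→Out (4).
Cut capacity = 5 + 11 + 7 + 4 = 27.

27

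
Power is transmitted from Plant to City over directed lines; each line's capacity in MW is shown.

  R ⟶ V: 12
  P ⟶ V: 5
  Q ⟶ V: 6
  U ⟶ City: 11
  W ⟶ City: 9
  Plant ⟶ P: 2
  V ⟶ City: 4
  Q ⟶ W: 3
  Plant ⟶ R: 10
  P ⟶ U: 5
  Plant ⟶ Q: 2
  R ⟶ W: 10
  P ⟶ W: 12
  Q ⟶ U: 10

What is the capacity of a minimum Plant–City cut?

14

Augment Plant→P→U→City: bottleneck 2, flow now 2.
Augment Plant→Q→U→City: bottleneck 2, flow now 4.
Augment Plant→R→V→City: bottleneck 4, flow now 8.
Augment Plant→R→W→City: bottleneck 6, flow now 14.
No augmenting path remains; maximum flow = 14.
By max-flow min-cut, the minimum cut capacity equals the max flow.
In the residual graph, reachable from Plant: {Plant}.
Min-cut edges: Plant→P (2), Plant→Q (2), Plant→R (10); capacity 2 + 2 + 10 = 14.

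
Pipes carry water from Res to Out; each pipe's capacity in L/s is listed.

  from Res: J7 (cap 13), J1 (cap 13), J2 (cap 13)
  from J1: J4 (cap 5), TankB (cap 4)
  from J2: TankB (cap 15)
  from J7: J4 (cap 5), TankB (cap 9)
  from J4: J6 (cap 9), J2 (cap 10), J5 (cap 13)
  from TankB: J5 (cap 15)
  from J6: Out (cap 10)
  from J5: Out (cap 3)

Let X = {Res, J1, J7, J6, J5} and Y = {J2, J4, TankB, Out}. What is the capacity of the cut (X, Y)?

Edges leaving {Res, J1, J7, J6, J5}: Res→J2 (13), J1→J4 (5), J1→TankB (4), J7→J4 (5), J7→TankB (9), J6→Out (10), J5→Out (3).
Cut capacity = 13 + 5 + 4 + 5 + 9 + 10 + 3 = 49.

49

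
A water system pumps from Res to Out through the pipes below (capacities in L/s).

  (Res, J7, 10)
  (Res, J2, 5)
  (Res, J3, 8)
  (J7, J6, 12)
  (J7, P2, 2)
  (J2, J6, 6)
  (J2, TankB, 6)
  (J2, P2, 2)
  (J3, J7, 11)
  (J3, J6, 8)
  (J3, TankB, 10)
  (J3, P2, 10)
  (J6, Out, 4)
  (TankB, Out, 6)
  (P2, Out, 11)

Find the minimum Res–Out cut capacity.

Augment Res→J7→J6→Out: bottleneck 4, flow now 4.
Augment Res→J7→P2→Out: bottleneck 2, flow now 6.
Augment Res→J2→TankB→Out: bottleneck 5, flow now 11.
Augment Res→J3→TankB→Out: bottleneck 1, flow now 12.
Augment Res→J3→P2→Out: bottleneck 7, flow now 19.
No augmenting path remains; maximum flow = 19.
By max-flow min-cut, the minimum cut capacity equals the max flow.
In the residual graph, reachable from Res: {Res, J7, J6}.
Min-cut edges: Res→J2 (5), Res→J3 (8), J7→P2 (2), J6→Out (4); capacity 5 + 8 + 2 + 4 = 19.

19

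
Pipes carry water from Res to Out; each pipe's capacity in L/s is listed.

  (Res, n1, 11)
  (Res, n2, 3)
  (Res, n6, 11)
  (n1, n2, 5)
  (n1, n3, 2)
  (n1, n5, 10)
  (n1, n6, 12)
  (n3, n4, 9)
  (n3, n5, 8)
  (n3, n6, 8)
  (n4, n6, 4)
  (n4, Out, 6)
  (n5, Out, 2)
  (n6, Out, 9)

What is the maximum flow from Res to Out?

Augment Res→n6→Out: bottleneck 9, flow now 9.
Augment Res→n1→n5→Out: bottleneck 2, flow now 11.
Augment Res→n1→n3→n4→Out: bottleneck 2, flow now 13.
No augmenting path remains; maximum flow = 13.
In the residual graph, reachable from Res: {Res, n1, n2, n5, n6}.
Min-cut edges: n1→n3 (2), n5→Out (2), n6→Out (9); capacity 2 + 2 + 9 = 13.
This cut is saturated, so no flow can exceed 13.

13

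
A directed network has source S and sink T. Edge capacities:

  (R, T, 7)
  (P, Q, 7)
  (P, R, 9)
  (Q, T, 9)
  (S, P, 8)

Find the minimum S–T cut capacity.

Augment S→P→Q→T: bottleneck 7, flow now 7.
Augment S→P→R→T: bottleneck 1, flow now 8.
No augmenting path remains; maximum flow = 8.
By max-flow min-cut, the minimum cut capacity equals the max flow.
In the residual graph, reachable from S: {S}.
Min-cut edges: S→P (8); capacity 8 = 8.

8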